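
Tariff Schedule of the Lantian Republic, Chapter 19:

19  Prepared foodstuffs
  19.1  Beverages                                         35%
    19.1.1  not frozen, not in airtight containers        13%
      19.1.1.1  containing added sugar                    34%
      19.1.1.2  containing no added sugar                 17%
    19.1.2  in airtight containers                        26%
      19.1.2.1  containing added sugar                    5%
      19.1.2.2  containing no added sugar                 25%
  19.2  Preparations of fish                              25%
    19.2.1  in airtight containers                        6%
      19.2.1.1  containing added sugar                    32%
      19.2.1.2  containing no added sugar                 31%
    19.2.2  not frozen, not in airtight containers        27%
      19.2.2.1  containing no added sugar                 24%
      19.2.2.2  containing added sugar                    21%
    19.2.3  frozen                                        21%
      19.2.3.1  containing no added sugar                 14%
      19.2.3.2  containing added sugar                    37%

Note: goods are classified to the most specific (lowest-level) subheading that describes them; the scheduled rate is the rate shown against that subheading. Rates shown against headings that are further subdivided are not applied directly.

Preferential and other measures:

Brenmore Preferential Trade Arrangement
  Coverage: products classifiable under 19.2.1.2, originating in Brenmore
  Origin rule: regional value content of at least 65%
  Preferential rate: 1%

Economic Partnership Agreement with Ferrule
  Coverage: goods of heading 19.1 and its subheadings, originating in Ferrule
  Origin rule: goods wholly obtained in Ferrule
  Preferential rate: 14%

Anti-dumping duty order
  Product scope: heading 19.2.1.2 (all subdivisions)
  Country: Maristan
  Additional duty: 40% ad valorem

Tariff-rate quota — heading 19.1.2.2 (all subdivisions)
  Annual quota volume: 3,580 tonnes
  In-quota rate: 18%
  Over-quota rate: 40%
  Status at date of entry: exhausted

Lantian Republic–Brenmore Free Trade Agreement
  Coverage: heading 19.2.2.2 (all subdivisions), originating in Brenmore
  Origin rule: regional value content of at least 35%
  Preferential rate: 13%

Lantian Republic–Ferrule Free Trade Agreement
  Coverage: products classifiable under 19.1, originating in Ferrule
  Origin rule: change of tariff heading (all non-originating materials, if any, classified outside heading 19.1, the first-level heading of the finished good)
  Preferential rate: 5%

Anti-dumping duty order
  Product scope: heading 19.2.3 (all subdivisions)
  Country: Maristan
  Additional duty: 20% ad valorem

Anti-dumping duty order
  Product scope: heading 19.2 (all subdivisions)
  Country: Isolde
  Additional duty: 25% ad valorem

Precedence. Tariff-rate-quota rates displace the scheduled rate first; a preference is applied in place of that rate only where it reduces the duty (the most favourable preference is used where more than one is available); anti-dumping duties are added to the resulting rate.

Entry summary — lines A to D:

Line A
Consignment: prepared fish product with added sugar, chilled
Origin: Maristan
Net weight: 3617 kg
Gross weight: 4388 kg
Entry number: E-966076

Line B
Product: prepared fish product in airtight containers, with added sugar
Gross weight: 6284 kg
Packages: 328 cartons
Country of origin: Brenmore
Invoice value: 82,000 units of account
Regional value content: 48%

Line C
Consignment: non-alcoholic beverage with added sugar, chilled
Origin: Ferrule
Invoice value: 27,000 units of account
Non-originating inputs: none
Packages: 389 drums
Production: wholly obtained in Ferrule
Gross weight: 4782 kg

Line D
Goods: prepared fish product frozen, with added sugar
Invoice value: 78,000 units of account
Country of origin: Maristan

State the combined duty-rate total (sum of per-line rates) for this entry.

Line A: prepared fish product → 19.2; chilled → 19.2.2; with added sugar → 19.2.2.2. Scheduled 21%. No special measure applies. → 21%.
Line B: prepared fish product → 19.2; in airtight containers → 19.2.1; with added sugar → 19.2.1.1. Scheduled 32%. Brenmore agreement on 19.2.1.2: 19.2.1.1 not covered; Brenmore agreement on 19.2.2.2: 19.2.1.1 not covered. → 32%.
Line C: non-alcoholic beverage → 19.1; chilled → 19.1.1; with added sugar → 19.1.1.1. Scheduled 34%. Ferrule agreement on 19.1: wholly obtained → 14% available; Ferrule agreement on 19.1: CTH met → 5% available; preferential 5%. → 5%.
Line D: prepared fish product → 19.2; frozen → 19.2.3; with added sugar → 19.2.3.2. Scheduled 37%. anti-dumping (Maristan, 19.2.3): +20%; total 37% + 20% = 57%. → 57%.
Sum: 21% + 32% + 5% + 57% = 115%.

115%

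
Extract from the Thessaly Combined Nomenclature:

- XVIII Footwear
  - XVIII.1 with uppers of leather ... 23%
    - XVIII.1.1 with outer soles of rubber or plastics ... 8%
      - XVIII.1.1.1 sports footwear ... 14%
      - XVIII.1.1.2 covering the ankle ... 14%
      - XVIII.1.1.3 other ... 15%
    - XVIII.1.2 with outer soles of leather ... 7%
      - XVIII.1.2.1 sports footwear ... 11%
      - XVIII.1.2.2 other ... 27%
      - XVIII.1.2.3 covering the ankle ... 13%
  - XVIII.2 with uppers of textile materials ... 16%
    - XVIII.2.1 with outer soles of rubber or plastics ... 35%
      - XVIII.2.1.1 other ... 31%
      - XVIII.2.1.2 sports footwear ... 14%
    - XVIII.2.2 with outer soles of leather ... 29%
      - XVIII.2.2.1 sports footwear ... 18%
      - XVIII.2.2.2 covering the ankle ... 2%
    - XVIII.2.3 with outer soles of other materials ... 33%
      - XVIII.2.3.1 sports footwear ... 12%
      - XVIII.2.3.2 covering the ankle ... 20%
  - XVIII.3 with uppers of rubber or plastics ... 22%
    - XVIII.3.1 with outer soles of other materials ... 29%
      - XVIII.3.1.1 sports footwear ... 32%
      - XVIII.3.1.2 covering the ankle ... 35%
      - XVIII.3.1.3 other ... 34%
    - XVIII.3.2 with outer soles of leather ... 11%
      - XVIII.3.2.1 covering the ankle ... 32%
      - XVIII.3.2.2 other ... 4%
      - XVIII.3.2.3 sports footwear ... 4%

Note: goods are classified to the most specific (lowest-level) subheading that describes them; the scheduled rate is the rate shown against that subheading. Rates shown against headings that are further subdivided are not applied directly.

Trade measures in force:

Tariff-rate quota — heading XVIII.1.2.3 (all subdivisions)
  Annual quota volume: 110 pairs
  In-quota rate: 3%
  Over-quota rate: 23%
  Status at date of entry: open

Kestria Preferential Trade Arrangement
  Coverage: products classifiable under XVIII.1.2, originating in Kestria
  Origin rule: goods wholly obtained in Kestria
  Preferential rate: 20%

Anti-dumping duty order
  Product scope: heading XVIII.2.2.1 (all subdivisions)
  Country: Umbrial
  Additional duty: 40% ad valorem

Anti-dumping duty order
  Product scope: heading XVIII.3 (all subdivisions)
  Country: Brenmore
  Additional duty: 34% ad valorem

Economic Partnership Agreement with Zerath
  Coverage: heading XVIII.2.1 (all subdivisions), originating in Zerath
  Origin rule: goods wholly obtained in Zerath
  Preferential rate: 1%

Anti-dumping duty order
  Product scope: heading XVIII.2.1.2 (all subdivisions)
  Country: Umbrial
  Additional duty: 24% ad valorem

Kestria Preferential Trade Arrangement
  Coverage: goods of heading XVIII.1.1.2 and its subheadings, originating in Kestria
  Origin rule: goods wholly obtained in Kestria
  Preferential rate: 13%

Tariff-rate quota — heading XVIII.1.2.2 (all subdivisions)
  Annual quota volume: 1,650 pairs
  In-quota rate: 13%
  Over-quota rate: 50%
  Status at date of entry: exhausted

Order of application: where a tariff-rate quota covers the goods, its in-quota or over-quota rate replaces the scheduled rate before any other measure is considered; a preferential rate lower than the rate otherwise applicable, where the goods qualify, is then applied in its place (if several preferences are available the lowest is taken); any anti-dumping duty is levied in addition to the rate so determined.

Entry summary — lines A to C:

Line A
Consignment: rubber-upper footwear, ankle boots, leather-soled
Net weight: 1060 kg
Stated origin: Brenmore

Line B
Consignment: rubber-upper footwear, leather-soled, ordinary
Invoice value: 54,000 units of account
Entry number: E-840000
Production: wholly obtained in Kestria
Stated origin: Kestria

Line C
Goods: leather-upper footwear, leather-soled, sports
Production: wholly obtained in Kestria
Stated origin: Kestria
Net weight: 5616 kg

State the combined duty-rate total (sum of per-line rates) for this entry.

Line A: rubber-upper → XVIII.3; leather-soled → XVIII.3.2; ankle boots → XVIII.3.2.1. Scheduled 32%. anti-dumping (Brenmore, XVIII.3): +34%; total 32% + 34% = 66%. → 66%.
Line B: rubber-upper → XVIII.3; leather-soled → XVIII.3.2; ordinary → XVIII.3.2.2. Scheduled 4%. Kestria agreement on XVIII.1.2: XVIII.3.2.2 not covered; Kestria agreement on XVIII.1.1.2: XVIII.3.2.2 not covered. → 4%.
Line C: leather-upper → XVIII.1; leather-soled → XVIII.1.2; sports → XVIII.1.2.1. Scheduled 11%. Kestria agreement on XVIII.1.2: wholly obtained → 20% available; Kestria agreement on XVIII.1.1.2: XVIII.1.2.1 not covered; preference 20% not lower than 11% → no reduction. → 11%.
Sum: 66% + 4% + 11% = 81%.

81%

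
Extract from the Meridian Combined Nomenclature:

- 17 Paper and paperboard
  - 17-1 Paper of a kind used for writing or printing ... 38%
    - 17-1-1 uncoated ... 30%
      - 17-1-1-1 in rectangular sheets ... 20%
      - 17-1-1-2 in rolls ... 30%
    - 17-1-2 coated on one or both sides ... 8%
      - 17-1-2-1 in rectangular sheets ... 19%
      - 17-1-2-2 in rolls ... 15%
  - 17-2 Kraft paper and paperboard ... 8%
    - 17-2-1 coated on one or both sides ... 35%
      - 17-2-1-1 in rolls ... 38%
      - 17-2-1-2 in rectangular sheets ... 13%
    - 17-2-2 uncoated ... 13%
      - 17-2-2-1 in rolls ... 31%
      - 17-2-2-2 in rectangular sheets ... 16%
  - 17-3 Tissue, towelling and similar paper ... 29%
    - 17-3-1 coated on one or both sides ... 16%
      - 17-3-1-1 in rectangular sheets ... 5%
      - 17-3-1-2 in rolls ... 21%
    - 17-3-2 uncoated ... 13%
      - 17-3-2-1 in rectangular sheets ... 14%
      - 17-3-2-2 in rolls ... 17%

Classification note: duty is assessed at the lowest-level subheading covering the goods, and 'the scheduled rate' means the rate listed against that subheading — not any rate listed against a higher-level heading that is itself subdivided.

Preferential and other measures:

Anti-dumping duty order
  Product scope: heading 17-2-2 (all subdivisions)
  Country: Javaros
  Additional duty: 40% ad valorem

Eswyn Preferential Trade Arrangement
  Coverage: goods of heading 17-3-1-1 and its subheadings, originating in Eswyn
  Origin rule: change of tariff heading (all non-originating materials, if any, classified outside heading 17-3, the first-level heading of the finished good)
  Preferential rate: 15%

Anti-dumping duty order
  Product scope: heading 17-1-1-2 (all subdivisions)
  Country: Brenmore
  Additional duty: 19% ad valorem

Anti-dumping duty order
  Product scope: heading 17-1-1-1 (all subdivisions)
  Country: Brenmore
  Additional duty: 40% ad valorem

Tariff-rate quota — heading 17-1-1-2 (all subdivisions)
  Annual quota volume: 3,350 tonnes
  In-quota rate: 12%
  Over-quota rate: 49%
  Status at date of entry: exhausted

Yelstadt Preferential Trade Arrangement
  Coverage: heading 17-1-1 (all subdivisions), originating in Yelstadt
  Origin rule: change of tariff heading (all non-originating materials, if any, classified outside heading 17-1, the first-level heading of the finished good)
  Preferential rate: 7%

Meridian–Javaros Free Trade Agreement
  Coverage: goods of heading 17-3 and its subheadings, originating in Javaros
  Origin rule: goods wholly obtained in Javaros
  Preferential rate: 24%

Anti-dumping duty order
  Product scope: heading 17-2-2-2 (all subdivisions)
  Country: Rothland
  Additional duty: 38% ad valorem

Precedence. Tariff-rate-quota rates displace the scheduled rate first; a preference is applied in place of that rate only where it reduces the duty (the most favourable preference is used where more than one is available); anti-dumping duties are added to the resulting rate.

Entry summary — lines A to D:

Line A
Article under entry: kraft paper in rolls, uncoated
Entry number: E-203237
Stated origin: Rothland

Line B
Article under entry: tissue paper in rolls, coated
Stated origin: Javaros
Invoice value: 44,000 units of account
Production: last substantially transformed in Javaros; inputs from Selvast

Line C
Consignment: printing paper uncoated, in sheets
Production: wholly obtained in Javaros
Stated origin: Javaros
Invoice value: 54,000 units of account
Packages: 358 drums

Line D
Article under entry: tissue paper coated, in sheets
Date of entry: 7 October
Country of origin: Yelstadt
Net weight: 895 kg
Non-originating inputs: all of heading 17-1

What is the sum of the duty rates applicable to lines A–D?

77%

Line A: kraft paper → 17-2; uncoated → 17-2-2; in rolls → 17-2-2-1. Scheduled 31%. No special measure applies. → 31%.
Line B: tissue paper → 17-3; coated → 17-3-1; in rolls → 17-3-1-2. Scheduled 21%. Javaros agreement on 17-3: not wholly obtained. → 21%.
Line C: printing paper → 17-1; uncoated → 17-1-1; in sheets → 17-1-1-1. Scheduled 20%. Javaros agreement on 17-3: 17-1-1-1 not covered. → 20%.
Line D: tissue paper → 17-3; coated → 17-3-1; in sheets → 17-3-1-1. Scheduled 5%. Yelstadt agreement on 17-1-1: 17-3-1-1 not covered. → 5%.
Sum: 31% + 21% + 20% + 5% = 77%.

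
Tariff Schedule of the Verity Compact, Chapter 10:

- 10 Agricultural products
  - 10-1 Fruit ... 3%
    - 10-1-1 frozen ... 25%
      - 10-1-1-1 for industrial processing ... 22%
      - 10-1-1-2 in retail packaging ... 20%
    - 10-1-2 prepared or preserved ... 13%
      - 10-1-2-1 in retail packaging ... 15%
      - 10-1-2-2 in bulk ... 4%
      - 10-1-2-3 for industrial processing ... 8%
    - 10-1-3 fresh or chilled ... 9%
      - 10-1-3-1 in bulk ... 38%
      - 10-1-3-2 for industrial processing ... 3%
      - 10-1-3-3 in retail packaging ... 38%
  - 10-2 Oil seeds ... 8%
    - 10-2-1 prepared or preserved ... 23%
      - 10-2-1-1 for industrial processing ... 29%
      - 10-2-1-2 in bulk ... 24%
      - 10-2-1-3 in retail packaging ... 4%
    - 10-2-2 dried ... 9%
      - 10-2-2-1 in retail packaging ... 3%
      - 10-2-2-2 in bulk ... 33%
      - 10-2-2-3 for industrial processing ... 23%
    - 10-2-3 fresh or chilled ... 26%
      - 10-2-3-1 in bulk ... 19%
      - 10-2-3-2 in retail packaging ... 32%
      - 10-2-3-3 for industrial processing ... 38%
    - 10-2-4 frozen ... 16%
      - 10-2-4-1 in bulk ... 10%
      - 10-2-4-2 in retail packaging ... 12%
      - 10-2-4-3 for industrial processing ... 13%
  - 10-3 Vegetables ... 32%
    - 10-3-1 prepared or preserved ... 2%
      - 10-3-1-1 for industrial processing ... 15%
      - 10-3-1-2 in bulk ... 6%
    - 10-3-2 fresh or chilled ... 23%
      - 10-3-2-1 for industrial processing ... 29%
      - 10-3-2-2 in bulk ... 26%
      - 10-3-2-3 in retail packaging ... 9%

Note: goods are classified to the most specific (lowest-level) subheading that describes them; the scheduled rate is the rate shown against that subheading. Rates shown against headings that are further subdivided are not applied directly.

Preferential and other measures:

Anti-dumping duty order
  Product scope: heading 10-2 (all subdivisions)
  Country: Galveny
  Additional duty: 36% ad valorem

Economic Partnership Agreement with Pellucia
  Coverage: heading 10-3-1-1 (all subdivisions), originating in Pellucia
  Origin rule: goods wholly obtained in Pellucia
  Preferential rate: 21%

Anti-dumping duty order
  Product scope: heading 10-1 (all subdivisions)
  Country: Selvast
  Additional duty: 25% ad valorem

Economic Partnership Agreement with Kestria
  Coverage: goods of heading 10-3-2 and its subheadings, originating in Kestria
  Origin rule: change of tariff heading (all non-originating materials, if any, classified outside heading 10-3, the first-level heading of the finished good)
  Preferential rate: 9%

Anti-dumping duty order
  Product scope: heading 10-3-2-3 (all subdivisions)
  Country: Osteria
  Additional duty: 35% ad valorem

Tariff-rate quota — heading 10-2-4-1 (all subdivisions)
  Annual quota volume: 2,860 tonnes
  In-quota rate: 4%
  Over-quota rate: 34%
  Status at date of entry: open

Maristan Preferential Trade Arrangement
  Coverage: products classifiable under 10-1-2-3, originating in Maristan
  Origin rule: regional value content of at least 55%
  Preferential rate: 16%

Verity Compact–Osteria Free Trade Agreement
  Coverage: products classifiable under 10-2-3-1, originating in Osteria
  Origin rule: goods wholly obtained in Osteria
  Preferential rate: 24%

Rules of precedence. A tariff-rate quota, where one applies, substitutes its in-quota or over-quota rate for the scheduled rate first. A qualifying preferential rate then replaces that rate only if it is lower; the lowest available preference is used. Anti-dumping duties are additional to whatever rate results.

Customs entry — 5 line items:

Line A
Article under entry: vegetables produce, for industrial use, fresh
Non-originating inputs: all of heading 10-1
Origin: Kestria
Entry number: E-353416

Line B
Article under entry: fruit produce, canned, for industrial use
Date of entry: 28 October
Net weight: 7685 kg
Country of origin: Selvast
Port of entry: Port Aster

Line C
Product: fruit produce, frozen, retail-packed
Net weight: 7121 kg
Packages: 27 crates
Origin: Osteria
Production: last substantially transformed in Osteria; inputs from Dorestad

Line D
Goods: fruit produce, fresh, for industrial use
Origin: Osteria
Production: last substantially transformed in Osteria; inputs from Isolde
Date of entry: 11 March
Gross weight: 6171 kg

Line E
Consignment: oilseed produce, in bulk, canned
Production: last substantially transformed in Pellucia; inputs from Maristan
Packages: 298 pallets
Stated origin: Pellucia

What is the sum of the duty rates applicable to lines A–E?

Line A: vegetables → 10-3; fresh → 10-3-2; for industrial use → 10-3-2-1. Scheduled 29%. Kestria agreement on 10-3-2: CTH met → 9% available; preferential 9%. → 9%.
Line B: fruit → 10-1; canned → 10-1-2; for industrial use → 10-1-2-3. Scheduled 8%. anti-dumping (Selvast, 10-1): +25%; total 8% + 25% = 33%. → 33%.
Line C: fruit → 10-1; frozen → 10-1-1; retail-packed → 10-1-1-2. Scheduled 20%. Osteria agreement on 10-2-3-1: 10-1-1-2 not covered. → 20%.
Line D: fruit → 10-1; fresh → 10-1-3; for industrial use → 10-1-3-2. Scheduled 3%. Osteria agreement on 10-2-3-1: 10-1-3-2 not covered. → 3%.
Line E: oilseed → 10-2; canned → 10-2-1; in bulk → 10-2-1-2. Scheduled 24%. Pellucia agreement on 10-3-1-1: 10-2-1-2 not covered. → 24%.
Sum: 9% + 33% + 20% + 3% + 24% = 89%.

89%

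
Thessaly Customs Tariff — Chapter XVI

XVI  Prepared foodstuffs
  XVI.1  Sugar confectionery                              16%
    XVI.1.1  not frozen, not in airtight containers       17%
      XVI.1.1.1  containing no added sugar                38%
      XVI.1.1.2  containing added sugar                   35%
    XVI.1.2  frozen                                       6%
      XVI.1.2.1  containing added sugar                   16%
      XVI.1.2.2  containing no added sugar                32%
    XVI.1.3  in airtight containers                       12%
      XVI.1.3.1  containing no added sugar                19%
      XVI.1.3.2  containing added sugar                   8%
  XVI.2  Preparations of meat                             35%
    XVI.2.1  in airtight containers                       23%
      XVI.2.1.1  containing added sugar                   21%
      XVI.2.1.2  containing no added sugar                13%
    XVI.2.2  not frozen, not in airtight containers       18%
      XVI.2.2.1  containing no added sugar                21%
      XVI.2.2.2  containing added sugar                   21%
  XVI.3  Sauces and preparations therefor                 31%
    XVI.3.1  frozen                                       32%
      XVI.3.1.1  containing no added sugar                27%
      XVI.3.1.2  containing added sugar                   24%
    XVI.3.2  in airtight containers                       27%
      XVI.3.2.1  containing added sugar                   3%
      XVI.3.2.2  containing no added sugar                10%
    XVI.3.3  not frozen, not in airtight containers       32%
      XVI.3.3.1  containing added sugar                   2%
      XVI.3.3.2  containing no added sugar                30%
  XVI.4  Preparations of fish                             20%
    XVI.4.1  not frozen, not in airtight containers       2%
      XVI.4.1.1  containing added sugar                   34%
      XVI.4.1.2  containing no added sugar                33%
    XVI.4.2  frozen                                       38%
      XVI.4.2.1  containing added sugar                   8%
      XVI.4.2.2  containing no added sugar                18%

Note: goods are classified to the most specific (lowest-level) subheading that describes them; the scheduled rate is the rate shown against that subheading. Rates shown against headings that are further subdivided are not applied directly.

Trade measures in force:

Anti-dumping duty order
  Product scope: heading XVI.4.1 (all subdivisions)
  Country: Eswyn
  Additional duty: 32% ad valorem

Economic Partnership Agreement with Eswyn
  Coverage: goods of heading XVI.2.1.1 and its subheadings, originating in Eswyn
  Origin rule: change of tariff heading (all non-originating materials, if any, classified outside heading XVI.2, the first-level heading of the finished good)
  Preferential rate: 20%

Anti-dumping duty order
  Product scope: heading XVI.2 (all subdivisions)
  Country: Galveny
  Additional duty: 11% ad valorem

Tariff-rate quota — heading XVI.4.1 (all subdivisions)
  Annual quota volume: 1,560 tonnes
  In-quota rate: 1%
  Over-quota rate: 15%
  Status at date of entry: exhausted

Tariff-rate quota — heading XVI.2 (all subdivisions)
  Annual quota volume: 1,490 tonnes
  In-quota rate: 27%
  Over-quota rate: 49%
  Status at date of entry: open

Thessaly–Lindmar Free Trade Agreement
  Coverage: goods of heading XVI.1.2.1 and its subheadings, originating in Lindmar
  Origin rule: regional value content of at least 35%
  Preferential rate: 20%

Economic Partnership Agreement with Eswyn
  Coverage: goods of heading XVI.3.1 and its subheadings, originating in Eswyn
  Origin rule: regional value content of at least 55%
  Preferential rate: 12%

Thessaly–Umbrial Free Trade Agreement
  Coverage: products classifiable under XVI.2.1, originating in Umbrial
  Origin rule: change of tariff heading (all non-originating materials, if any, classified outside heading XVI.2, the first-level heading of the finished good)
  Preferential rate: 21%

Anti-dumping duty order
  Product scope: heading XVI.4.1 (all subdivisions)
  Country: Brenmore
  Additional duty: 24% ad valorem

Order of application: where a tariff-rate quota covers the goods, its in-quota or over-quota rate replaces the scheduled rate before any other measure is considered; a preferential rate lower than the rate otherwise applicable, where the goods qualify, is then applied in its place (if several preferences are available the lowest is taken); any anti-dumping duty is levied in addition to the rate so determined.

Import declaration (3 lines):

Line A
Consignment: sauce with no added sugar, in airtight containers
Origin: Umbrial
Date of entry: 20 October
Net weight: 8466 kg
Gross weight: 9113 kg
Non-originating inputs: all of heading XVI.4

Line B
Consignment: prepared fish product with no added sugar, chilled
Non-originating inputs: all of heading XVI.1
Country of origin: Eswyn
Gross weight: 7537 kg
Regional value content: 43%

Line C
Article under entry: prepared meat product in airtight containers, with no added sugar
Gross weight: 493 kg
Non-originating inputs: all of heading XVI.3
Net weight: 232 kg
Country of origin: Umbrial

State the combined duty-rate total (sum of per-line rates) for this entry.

78%

Line A: sauce → XVI.3; in airtight containers → XVI.3.2; with no added sugar → XVI.3.2.2. Scheduled 10%. Umbrial agreement on XVI.2.1: XVI.3.2.2 not covered. → 10%.
Line B: prepared fish product → XVI.4; chilled → XVI.4.1; with no added sugar → XVI.4.1.2. Scheduled 33%. quota on XVI.4.1 exhausted → over-quota 15%; Eswyn agreement on XVI.2.1.1: XVI.4.1.2 not covered; Eswyn agreement on XVI.3.1: XVI.4.1.2 not covered; anti-dumping (Eswyn, XVI.4.1): +32%; total 15% + 32% = 47%. → 47%.
Line C: prepared meat product → XVI.2; in airtight containers → XVI.2.1; with no added sugar → XVI.2.1.2. Scheduled 13%. quota on XVI.2 open → in-quota 27%; Umbrial agreement on XVI.2.1: CTH met → 21% available; preferential 21%. → 21%.
Sum: 10% + 47% + 21% = 78%.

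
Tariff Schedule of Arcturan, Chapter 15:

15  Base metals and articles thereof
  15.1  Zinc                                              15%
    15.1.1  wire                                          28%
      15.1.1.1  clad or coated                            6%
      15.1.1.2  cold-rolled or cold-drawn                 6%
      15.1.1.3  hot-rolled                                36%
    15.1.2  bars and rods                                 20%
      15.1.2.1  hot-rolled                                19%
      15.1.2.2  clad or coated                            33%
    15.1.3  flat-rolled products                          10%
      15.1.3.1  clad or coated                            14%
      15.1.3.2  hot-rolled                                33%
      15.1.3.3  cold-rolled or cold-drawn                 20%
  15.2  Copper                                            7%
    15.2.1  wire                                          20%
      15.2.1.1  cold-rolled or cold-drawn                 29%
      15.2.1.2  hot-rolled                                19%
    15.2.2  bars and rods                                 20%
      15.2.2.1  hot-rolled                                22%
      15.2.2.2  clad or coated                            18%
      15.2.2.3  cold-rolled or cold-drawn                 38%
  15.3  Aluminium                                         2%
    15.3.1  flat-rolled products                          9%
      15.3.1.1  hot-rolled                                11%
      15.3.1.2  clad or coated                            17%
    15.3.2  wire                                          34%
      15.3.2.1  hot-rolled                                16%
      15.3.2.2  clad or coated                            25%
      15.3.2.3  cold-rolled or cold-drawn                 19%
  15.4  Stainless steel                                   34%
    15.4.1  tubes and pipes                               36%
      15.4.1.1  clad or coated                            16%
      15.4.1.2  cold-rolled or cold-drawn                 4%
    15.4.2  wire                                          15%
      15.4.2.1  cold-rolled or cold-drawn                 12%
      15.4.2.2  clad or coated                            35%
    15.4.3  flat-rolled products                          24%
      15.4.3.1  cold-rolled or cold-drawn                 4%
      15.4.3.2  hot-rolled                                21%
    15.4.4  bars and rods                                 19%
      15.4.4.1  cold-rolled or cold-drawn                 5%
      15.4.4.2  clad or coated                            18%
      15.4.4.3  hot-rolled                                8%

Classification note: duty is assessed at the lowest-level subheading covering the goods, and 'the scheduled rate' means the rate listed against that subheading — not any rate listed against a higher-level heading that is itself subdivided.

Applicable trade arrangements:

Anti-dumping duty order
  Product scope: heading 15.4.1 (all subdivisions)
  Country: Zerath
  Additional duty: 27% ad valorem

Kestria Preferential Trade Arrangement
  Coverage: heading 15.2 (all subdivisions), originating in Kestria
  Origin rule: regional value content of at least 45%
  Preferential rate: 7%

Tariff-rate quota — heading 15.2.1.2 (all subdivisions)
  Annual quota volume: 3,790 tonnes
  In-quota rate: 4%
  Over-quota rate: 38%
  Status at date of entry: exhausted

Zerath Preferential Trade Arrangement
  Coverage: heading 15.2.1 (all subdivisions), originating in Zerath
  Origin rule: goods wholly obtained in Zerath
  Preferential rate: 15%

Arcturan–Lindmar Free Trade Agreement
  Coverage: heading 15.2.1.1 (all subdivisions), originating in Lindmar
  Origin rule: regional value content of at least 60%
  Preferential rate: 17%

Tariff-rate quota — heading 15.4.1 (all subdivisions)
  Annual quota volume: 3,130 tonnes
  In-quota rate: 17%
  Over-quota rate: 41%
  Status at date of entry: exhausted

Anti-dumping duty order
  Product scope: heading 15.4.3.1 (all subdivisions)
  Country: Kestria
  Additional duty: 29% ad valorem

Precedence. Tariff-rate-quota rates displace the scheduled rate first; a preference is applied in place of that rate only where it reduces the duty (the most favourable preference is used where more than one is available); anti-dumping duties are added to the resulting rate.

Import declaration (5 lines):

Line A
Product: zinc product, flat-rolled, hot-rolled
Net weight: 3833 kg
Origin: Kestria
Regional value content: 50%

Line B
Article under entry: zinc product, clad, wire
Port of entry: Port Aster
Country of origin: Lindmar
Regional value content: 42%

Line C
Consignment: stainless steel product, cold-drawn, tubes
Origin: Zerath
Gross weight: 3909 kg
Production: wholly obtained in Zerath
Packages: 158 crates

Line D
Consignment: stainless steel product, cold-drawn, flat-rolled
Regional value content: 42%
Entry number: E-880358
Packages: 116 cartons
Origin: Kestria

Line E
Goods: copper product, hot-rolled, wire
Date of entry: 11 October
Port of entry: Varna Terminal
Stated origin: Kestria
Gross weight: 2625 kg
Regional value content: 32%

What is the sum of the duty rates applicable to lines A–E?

178%

Line A: zinc → 15.1; flat-rolled → 15.1.3; hot-rolled → 15.1.3.2. Scheduled 33%. Kestria agreement on 15.2: 15.1.3.2 not covered. → 33%.
Line B: zinc → 15.1; wire → 15.1.1; clad → 15.1.1.1. Scheduled 6%. Lindmar agreement on 15.2.1.1: 15.1.1.1 not covered. → 6%.
Line C: stainless steel → 15.4; tubes → 15.4.1; cold-drawn → 15.4.1.2. Scheduled 4%. quota on 15.4.1 exhausted → over-quota 41%; Zerath agreement on 15.2.1: 15.4.1.2 not covered; anti-dumping (Zerath, 15.4.1): +27%; total 41% + 27% = 68%. → 68%.
Line D: stainless steel → 15.4; flat-rolled → 15.4.3; cold-drawn → 15.4.3.1. Scheduled 4%. Kestria agreement on 15.2: 15.4.3.1 not covered; anti-dumping (Kestria, 15.4.3.1): +29%; total 4% + 29% = 33%. → 33%.
Line E: copper → 15.2; wire → 15.2.1; hot-rolled → 15.2.1.2. Scheduled 19%. quota on 15.2.1.2 exhausted → over-quota 38%; Kestria agreement on 15.2: RVC < 45%. → 38%.
Sum: 33% + 6% + 68% + 33% + 38% = 178%.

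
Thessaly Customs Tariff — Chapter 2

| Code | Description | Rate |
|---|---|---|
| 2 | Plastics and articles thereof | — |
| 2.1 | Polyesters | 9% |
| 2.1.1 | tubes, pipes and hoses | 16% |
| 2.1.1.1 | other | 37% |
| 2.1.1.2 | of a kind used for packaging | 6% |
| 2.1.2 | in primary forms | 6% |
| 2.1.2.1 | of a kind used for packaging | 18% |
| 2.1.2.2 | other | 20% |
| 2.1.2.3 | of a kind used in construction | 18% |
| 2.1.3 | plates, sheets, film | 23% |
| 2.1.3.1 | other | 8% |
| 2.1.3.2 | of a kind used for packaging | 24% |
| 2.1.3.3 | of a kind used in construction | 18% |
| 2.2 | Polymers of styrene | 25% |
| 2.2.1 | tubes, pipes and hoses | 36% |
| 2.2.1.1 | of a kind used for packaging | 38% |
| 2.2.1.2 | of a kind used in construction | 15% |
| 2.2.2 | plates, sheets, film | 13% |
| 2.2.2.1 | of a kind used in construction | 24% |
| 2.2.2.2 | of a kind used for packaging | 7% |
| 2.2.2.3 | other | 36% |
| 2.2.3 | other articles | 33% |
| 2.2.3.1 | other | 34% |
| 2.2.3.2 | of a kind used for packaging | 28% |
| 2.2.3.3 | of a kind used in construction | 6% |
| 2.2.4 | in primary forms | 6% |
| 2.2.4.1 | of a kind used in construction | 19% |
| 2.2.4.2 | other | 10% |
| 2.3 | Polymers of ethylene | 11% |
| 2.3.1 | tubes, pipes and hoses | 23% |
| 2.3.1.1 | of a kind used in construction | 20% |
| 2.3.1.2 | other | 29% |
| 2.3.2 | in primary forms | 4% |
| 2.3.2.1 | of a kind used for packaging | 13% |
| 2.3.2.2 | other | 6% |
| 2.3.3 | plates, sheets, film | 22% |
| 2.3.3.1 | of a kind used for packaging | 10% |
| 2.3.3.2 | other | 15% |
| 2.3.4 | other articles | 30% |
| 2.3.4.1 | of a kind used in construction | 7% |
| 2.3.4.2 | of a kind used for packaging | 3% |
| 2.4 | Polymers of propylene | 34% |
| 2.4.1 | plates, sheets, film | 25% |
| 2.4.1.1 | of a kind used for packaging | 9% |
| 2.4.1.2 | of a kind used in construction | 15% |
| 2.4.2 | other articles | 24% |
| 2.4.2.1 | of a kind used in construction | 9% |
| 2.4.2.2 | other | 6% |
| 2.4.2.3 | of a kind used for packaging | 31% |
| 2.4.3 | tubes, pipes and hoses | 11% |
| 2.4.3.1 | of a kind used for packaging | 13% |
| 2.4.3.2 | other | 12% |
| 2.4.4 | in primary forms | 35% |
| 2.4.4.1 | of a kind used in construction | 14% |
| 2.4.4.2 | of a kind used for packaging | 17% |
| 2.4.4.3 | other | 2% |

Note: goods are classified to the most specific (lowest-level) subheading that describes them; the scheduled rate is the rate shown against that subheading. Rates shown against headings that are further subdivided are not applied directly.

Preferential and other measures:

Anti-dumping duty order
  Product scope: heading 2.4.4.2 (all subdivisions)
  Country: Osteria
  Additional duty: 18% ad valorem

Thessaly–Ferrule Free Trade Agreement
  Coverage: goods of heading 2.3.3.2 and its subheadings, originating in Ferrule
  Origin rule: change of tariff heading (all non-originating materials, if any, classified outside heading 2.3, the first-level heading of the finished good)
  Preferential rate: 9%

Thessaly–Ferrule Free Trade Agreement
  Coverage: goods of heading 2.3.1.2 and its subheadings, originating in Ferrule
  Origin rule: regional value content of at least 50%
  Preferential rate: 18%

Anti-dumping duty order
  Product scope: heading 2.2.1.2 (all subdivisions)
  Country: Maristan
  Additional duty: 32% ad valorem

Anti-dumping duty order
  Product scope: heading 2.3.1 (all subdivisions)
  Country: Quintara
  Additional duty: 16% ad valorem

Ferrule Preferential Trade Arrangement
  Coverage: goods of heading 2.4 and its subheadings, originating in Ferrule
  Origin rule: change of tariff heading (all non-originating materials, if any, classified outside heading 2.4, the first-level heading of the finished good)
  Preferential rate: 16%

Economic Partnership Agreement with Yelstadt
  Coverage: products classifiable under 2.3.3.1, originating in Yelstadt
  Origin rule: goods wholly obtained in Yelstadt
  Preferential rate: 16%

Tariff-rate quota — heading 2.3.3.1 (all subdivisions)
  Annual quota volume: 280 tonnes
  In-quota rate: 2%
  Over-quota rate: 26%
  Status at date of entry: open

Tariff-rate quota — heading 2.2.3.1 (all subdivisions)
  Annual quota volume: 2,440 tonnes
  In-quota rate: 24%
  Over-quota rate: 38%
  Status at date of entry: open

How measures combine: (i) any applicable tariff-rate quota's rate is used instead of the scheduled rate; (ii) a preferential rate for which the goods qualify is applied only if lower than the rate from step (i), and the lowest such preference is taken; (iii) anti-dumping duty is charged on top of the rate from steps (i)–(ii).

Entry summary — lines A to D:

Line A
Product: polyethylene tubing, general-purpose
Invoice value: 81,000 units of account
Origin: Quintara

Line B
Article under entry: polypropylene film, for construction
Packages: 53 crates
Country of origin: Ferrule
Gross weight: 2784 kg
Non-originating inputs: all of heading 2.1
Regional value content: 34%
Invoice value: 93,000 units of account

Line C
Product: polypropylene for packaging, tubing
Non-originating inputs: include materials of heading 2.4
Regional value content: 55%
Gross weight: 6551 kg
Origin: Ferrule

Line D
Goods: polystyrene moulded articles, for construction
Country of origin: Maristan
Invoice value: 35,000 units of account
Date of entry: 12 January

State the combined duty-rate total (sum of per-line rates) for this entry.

Line A: polyethylene → 2.3; tubing → 2.3.1; general-purpose → 2.3.1.2. Scheduled 29%. anti-dumping (Quintara, 2.3.1): +16%; total 29% + 16% = 45%. → 45%.
Line B: polypropylene → 2.4; film → 2.4.1; for construction → 2.4.1.2. Scheduled 15%. Ferrule agreement on 2.3.3.2: 2.4.1.2 not covered; Ferrule agreement on 2.3.1.2: 2.4.1.2 not covered; Ferrule agreement on 2.4: CTH met → 16% available; preference 16% not lower than 15% → no reduction. → 15%.
Line C: polypropylene → 2.4; tubing → 2.4.3; for packaging → 2.4.3.1. Scheduled 13%. Ferrule agreement on 2.3.3.2: 2.4.3.1 not covered; Ferrule agreement on 2.3.1.2: 2.4.3.1 not covered; Ferrule agreement on 2.4: CTH not met. → 13%.
Line D: polystyrene → 2.2; moulded articles → 2.2.3; for construction → 2.2.3.3. Scheduled 6%. No special measure applies. → 6%.
Sum: 45% + 15% + 13% + 6% = 79%.

79%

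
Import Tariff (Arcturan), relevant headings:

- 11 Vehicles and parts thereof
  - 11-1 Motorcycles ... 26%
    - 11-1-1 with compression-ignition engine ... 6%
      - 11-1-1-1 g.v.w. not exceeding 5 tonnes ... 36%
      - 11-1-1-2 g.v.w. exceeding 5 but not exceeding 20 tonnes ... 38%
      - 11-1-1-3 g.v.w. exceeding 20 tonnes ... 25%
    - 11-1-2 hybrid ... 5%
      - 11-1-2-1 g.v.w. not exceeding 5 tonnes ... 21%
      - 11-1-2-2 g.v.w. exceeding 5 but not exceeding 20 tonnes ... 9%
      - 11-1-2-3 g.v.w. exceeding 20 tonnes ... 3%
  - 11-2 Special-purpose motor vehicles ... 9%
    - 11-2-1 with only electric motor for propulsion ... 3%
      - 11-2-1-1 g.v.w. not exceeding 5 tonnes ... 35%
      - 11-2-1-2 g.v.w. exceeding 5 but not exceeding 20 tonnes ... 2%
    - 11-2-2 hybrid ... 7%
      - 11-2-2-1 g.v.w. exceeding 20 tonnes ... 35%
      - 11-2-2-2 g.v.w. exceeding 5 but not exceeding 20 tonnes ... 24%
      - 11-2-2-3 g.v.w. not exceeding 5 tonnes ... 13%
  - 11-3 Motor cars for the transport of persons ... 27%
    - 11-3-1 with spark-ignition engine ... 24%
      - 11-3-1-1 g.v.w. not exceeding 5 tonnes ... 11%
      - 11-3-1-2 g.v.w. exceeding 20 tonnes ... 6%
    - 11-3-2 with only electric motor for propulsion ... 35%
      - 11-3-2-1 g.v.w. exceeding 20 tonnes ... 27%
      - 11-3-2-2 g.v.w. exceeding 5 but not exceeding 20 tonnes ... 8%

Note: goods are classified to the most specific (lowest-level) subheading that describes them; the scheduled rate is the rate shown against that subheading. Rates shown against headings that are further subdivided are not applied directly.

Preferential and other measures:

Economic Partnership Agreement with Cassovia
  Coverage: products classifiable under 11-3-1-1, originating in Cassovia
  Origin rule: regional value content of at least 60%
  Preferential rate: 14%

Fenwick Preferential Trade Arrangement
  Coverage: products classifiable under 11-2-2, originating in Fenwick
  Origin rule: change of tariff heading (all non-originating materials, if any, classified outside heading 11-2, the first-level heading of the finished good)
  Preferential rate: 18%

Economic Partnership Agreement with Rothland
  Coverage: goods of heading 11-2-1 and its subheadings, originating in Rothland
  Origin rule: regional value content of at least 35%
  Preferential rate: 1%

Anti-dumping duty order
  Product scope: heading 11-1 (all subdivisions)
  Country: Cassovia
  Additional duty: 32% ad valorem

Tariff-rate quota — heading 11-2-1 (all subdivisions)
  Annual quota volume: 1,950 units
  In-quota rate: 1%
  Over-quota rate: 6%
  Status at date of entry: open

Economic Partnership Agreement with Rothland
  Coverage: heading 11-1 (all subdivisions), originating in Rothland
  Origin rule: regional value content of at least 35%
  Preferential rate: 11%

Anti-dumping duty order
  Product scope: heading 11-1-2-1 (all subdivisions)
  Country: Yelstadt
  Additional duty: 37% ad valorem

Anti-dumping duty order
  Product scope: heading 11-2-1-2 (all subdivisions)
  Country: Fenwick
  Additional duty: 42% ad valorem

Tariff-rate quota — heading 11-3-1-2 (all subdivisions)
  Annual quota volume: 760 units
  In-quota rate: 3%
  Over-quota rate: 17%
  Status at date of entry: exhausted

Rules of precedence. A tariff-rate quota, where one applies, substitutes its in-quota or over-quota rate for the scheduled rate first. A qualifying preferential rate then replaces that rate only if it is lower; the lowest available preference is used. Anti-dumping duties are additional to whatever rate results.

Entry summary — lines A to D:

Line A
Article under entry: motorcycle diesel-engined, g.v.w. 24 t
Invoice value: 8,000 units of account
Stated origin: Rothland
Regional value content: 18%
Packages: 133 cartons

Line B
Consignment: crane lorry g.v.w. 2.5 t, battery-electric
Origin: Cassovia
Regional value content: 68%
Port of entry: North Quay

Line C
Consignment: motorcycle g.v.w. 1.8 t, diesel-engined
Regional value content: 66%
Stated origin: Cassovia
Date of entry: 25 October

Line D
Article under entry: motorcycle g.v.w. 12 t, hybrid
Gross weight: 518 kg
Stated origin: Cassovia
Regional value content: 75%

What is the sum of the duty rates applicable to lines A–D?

Line A: motorcycle → 11-1; diesel-engined → 11-1-1; g.v.w. 24 t → 11-1-1-3. Scheduled 25%. Rothland agreement on 11-2-1: 11-1-1-3 not covered; Rothland agreement on 11-1: RVC < 35%. → 25%.
Line B: crane lorry → 11-2; battery-electric → 11-2-1; g.v.w. 2.5 t → 11-2-1-1. Scheduled 35%. quota on 11-2-1 open → in-quota 1%; Cassovia agreement on 11-3-1-1: 11-2-1-1 not covered. → 1%.
Line C: motorcycle → 11-1; diesel-engined → 11-1-1; g.v.w. 1.8 t → 11-1-1-1. Scheduled 36%. Cassovia agreement on 11-3-1-1: 11-1-1-1 not covered; anti-dumping (Cassovia, 11-1): +32%; total 36% + 32% = 68%. → 68%.
Line D: motorcycle → 11-1; hybrid → 11-1-2; g.v.w. 12 t → 11-1-2-2. Scheduled 9%. Cassovia agreement on 11-3-1-1: 11-1-2-2 not covered; anti-dumping (Cassovia, 11-1): +32%; total 9% + 32% = 41%. → 41%.
Sum: 25% + 1% + 68% + 41% = 135%.

135%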